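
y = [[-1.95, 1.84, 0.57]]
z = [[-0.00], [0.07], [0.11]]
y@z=[[0.19]]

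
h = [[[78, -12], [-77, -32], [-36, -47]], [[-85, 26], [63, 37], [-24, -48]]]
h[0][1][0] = -77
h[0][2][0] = -36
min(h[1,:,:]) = -85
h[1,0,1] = 26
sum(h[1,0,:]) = -59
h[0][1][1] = -32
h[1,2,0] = -24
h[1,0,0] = -85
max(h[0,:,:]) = 78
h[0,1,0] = -77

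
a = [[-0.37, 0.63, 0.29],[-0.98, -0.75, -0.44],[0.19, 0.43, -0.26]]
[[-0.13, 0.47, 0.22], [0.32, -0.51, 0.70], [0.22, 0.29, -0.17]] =a @ [[-0.07, -0.04, -0.68], [0.09, 0.71, -0.07], [-0.73, 0.04, 0.04]]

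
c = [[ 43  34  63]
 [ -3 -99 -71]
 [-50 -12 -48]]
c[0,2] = 63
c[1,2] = -71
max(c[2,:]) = -12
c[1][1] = -99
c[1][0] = -3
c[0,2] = 63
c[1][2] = -71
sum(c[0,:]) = 140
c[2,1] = -12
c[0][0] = 43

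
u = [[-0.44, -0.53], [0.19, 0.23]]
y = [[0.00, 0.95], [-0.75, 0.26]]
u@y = [[0.4, -0.56],[-0.17, 0.24]]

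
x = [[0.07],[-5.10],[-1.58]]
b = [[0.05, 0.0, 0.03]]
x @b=[[0.00, 0.00, 0.0], [-0.26, 0.00, -0.15], [-0.08, 0.00, -0.05]]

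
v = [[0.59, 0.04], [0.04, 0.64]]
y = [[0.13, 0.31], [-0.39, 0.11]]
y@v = [[0.09, 0.20],[-0.23, 0.05]]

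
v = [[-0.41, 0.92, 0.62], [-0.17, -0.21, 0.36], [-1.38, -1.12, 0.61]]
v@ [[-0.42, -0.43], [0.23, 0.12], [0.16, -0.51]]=[[0.48, -0.03],[0.08, -0.14],[0.42, 0.15]]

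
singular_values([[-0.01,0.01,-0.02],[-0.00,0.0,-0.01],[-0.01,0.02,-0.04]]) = [0.05, 0.01, 0.0]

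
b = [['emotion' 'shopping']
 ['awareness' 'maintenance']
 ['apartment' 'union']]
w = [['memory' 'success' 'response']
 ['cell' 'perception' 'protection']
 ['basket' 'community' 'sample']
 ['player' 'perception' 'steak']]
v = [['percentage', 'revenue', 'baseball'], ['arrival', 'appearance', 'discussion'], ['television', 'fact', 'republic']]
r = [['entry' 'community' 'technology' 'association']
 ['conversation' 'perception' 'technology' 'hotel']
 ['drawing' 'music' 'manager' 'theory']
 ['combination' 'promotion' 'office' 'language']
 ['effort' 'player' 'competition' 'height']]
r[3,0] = 'combination'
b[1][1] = 'maintenance'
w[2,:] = ['basket', 'community', 'sample']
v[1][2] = 'discussion'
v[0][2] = 'baseball'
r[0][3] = 'association'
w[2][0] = 'basket'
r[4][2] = 'competition'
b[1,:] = ['awareness', 'maintenance']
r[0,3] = 'association'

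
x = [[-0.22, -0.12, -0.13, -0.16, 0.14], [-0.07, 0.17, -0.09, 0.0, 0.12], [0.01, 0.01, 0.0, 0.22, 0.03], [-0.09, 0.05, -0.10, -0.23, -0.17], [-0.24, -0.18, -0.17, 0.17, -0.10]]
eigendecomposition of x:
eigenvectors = [[(0.05+0.28j), (0.05-0.28j), 0.70+0.00j, (0.49+0j), (-0.63+0j)], [0.06+0.17j, 0.06-0.17j, (0.01+0j), -0.79+0.00j, (0.2+0j)], [(-0.27+0.18j), (-0.27-0.18j), (-0.48+0j), (-0.28+0j), (0.75+0j)], [(0.03-0.5j), 0.03+0.50j, (0.53+0j), (-0.21+0j), (0.02+0j)], [(-0.73+0j), -0.73-0.00j, -0.01+0.00j, (0.15+0j), -0.08+0.00j]]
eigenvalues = [(-0.14+0.29j), (-0.14-0.29j), (-0.25+0j), (0.16+0j), (-0+0j)]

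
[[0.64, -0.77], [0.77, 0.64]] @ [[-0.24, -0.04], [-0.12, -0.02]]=[[-0.06, -0.01],[-0.26, -0.04]]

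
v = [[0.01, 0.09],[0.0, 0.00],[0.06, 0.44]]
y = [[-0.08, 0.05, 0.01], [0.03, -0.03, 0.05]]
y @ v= [[-0.00, -0.00], [0.00, 0.02]]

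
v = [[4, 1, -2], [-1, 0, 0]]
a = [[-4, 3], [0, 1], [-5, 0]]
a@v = [[-19, -4, 8], [-1, 0, 0], [-20, -5, 10]]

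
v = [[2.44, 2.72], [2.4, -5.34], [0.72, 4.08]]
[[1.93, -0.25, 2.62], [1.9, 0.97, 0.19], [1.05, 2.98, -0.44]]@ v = [[6.0, 17.27],[7.10, 0.76],[9.4, -14.85]]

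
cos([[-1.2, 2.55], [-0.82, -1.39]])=[[0.74,3.4], [-1.09,0.48]]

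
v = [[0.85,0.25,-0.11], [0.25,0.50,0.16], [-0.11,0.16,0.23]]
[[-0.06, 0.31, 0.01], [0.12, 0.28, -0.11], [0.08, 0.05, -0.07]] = v@[[-0.15, 0.24, 0.04], [0.29, 0.44, -0.18], [0.06, 0.03, -0.17]]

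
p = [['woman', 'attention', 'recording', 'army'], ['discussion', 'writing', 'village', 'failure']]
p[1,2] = 'village'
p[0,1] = 'attention'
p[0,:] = ['woman', 'attention', 'recording', 'army']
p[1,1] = 'writing'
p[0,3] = 'army'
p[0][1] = 'attention'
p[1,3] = 'failure'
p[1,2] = 'village'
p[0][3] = 'army'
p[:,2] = ['recording', 'village']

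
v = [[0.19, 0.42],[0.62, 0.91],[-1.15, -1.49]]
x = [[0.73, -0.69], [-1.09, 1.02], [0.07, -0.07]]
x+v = [[0.92, -0.27], [-0.47, 1.93], [-1.08, -1.56]]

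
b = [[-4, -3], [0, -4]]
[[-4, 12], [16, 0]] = b@[[4, -3], [-4, 0]]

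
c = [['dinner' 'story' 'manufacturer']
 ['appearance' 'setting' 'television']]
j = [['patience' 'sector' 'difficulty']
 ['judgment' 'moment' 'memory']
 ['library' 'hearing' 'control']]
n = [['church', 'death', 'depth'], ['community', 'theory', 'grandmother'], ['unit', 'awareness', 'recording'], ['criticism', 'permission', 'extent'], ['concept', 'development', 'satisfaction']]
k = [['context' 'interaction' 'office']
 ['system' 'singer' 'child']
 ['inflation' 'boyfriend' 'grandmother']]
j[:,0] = ['patience', 'judgment', 'library']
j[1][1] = 'moment'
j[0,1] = 'sector'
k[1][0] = 'system'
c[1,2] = 'television'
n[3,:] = ['criticism', 'permission', 'extent']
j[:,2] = ['difficulty', 'memory', 'control']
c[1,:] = ['appearance', 'setting', 'television']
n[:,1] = ['death', 'theory', 'awareness', 'permission', 'development']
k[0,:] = ['context', 'interaction', 'office']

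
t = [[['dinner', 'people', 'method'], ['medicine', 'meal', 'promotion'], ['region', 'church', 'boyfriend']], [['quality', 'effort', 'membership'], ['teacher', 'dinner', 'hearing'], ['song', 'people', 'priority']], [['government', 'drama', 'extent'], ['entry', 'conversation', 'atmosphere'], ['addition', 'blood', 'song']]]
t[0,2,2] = 'boyfriend'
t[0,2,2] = 'boyfriend'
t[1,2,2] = 'priority'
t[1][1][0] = 'teacher'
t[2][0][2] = 'extent'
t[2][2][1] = 'blood'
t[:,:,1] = [['people', 'meal', 'church'], ['effort', 'dinner', 'people'], ['drama', 'conversation', 'blood']]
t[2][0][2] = 'extent'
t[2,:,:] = [['government', 'drama', 'extent'], ['entry', 'conversation', 'atmosphere'], ['addition', 'blood', 'song']]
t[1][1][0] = 'teacher'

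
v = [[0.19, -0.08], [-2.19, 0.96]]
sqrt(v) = [[0.24, -0.07],[-1.91, 0.91]]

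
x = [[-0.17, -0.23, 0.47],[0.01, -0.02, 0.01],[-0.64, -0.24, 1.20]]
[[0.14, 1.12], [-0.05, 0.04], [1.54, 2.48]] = x@[[0.74, -0.55], [3.85, -1.46], [2.45, 1.48]]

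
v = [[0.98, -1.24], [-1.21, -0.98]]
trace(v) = 0.00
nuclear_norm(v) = 3.14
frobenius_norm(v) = 2.22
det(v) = -2.46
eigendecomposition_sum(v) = [[1.27, -0.62], [-0.61, 0.29]] + [[-0.29, -0.62], [-0.6, -1.27]]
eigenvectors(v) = [[0.90,  0.44], [-0.43,  0.90]]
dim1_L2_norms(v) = [1.58, 1.56]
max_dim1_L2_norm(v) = 1.58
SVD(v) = [[0.94, 0.33], [0.33, -0.94]] @ diag([1.583765438171048, 1.553765438171048]) @ [[0.33, -0.94], [0.94, 0.33]]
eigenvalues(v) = [1.57, -1.57]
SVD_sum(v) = [[0.49,  -1.41], [0.17,  -0.49]] + [[0.49, 0.17], [-1.38, -0.49]]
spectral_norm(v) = 1.58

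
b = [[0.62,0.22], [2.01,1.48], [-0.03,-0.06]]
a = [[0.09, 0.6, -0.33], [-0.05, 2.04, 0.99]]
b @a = [[0.04, 0.82, 0.01],[0.11, 4.23, 0.80],[0.0, -0.14, -0.05]]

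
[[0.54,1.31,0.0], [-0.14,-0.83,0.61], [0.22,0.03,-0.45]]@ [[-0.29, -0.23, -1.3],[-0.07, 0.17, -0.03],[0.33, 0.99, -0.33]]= [[-0.25, 0.10, -0.74], [0.3, 0.5, 0.01], [-0.21, -0.49, -0.14]]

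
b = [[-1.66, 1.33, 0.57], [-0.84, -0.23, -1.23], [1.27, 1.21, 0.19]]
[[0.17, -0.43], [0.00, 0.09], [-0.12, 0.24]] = b@ [[-0.09, 0.20], [-0.01, 0.02], [0.06, -0.21]]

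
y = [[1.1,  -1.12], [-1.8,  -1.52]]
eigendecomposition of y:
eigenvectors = [[0.87,0.33],[-0.49,0.95]]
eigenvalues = [1.72, -2.14]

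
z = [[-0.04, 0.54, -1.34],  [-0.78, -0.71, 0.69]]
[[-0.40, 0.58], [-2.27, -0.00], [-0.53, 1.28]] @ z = [[-0.44,  -0.63,  0.94], [0.09,  -1.23,  3.04], [-0.98,  -1.2,  1.59]]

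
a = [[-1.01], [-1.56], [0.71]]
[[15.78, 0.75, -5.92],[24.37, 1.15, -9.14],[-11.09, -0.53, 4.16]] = a@[[-15.62, -0.74, 5.86]]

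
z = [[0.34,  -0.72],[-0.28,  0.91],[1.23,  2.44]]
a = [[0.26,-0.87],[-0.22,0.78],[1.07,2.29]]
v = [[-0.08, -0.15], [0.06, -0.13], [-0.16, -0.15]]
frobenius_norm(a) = 2.81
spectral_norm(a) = 2.70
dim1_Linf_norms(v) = [0.15, 0.13, 0.16]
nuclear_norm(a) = 3.45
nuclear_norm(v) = 0.42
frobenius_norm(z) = 3.00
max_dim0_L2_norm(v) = 0.25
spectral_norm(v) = 0.28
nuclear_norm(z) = 3.74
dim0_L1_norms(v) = [0.3, 0.43]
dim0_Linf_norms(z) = [1.23, 2.44]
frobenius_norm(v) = 0.31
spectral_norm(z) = 2.87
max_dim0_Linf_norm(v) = 0.16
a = v + z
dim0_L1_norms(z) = [1.85, 4.07]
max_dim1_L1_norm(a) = 3.36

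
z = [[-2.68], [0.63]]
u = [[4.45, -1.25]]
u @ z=[[-12.71]]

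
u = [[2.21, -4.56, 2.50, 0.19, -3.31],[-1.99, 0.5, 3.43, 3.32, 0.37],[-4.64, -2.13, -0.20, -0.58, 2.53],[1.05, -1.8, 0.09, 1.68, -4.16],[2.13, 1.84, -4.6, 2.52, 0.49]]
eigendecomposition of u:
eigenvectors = [[0.66+0.00j, 0.10-0.35j, 0.10+0.35j, -0.03+0.10j, -0.03-0.10j], [-0.60+0.00j, (0.13+0.04j), (0.13-0.04j), 0.33+0.36j, 0.33-0.36j], [(-0.2+0j), (0.18+0.44j), 0.18-0.44j, -0.20+0.51j, -0.20-0.51j], [0.01+0.00j, -0.08-0.43j, (-0.08+0.43j), -0.29-0.24j, (-0.29+0.24j)], [(0.41+0j), -0.65+0.00j, (-0.65-0j), -0.55+0.00j, (-0.55-0j)]]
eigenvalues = [(3.51+0j), (1.43+5.91j), (1.43-5.91j), (-0.85+3.75j), (-0.85-3.75j)]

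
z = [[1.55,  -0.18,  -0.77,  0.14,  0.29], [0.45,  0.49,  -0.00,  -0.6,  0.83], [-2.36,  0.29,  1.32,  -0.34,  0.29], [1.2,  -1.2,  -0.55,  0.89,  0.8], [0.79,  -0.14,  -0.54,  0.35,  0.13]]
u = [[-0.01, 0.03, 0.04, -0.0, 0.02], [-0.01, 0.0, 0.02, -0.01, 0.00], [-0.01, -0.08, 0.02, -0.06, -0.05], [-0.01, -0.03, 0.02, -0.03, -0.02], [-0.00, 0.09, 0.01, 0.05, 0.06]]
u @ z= [[-0.08,0.03,0.05,-0.03,0.04], [-0.07,0.02,0.04,-0.02,-0.01], [-0.21,0.05,0.09,-0.03,-0.12], [-0.13,0.03,0.06,-0.02,-0.05], [0.12,-0.02,-0.05,0.01,0.13]]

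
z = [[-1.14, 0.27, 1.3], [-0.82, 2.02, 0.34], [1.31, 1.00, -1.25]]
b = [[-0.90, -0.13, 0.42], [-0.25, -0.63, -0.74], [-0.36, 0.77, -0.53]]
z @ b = [[0.49, 0.98, -1.37], [0.11, -0.90, -2.02], [-0.98, -1.76, 0.47]]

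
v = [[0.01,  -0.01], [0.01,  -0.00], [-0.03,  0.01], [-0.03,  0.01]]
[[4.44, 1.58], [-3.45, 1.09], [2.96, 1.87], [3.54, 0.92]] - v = [[4.43,  1.59], [-3.46,  1.09], [2.99,  1.86], [3.57,  0.91]]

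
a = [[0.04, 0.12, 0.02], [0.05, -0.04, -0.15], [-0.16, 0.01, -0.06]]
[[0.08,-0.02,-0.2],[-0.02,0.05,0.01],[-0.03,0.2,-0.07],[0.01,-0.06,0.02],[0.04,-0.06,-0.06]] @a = [[0.03, 0.01, 0.02], [0.00, -0.0, -0.01], [0.02, -0.01, -0.03], [-0.01, 0.00, 0.01], [0.01, 0.01, 0.01]]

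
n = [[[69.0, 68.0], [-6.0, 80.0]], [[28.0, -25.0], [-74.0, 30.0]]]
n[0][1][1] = 80.0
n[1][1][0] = -74.0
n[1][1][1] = 30.0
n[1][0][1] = -25.0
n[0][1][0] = -6.0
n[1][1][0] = -74.0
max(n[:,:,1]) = 80.0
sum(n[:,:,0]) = 17.0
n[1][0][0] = 28.0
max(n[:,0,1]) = 68.0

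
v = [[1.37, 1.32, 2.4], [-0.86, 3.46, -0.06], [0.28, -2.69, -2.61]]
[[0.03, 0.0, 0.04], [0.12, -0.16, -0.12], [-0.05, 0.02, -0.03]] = v @ [[0.02, -0.02, -0.02], [0.04, -0.05, -0.04], [-0.02, 0.04, 0.05]]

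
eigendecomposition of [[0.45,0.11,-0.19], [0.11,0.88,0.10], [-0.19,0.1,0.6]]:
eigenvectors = [[-0.8, 0.59, 0.14], [0.24, 0.10, 0.97], [-0.56, -0.8, 0.22]]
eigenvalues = [0.28, 0.73, 0.92]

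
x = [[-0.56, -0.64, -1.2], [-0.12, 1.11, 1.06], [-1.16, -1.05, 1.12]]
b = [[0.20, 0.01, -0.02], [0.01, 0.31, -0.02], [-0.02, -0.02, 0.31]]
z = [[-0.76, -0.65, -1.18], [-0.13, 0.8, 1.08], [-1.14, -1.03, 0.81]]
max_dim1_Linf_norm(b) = 0.31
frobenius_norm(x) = 2.87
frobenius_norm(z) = 2.69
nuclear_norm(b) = 0.82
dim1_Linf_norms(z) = [1.18, 1.08, 1.14]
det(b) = 0.02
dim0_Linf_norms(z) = [1.14, 1.03, 1.18]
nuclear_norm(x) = 4.56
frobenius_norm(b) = 0.48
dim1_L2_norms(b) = [0.2, 0.31, 0.31]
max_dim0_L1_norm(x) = 3.38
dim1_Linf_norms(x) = [1.2, 1.11, 1.16]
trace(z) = 0.85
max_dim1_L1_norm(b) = 0.35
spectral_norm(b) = 0.33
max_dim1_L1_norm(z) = 2.98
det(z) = -1.84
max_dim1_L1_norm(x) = 3.33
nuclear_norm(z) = 4.25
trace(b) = 0.82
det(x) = -2.31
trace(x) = 1.67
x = z + b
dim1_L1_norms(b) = [0.23, 0.34, 0.35]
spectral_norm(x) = 2.05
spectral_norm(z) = 1.99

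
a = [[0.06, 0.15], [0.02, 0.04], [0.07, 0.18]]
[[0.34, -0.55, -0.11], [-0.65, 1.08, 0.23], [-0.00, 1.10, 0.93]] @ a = [[0.0, 0.01], [-0.0, -0.01], [0.09, 0.21]]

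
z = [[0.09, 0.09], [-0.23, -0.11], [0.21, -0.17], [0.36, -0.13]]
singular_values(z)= [0.5, 0.23]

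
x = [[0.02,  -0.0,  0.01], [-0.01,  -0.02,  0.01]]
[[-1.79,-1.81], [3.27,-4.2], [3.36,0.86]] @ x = [[-0.02, 0.04, -0.04], [0.11, 0.08, -0.01], [0.06, -0.02, 0.04]]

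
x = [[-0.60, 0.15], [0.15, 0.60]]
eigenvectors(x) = [[-0.99,-0.12], [0.12,-0.99]]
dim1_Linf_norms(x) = [0.6, 0.6]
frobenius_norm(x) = 0.87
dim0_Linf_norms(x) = [0.6, 0.6]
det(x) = -0.38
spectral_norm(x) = 0.62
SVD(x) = [[-0.97, 0.24], [0.24, 0.97]] @ diag([0.618465843842649, 0.618465843842649]) @ [[1.00, 0.0],[0.0, 1.0]]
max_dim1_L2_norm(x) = 0.62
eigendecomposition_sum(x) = [[-0.61, 0.08], [0.08, -0.01]] + [[0.01, 0.07], [0.08, 0.61]]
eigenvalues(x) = [-0.62, 0.62]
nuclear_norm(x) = 1.24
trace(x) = 0.00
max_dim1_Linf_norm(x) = 0.6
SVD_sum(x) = [[-0.6, 0.00], [0.15, 0.00]] + [[0.0, 0.15], [0.0, 0.6]]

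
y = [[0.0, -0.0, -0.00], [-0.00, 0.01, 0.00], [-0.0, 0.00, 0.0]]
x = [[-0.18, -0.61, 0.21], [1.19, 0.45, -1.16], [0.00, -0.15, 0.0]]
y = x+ [[0.18, 0.61, -0.21], [-1.19, -0.44, 1.16], [-0.00, 0.15, 0.00]]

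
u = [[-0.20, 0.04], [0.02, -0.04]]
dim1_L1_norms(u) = [0.24, 0.06]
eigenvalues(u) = [-0.2, -0.04]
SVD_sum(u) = [[-0.20, 0.04],[0.03, -0.01]] + [[-0.0,-0.00], [-0.01,-0.03]]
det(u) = 0.01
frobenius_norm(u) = 0.21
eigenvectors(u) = [[-0.99, -0.24], [0.12, -0.97]]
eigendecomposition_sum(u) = [[-0.2,0.05], [0.02,-0.01]] + [[-0.00, -0.01],[-0.00, -0.03]]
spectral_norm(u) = 0.21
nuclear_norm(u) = 0.24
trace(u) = -0.24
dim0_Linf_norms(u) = [0.2, 0.04]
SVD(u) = [[-0.99, 0.14],[0.14, 0.99]] @ diag([0.2058559832410983, 0.03497590833474764]) @ [[0.98,-0.22],[-0.22,-0.98]]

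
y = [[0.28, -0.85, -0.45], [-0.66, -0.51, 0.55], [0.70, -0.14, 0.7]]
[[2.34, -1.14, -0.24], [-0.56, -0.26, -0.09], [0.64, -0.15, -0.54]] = y @ [[1.47, -0.25, -0.38], [-1.79, 1.12, 0.33], [-0.91, 0.26, -0.32]]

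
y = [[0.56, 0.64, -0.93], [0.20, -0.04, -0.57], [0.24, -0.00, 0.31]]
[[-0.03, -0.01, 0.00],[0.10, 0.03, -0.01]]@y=[[-0.02, -0.02, 0.03], [0.06, 0.06, -0.11]]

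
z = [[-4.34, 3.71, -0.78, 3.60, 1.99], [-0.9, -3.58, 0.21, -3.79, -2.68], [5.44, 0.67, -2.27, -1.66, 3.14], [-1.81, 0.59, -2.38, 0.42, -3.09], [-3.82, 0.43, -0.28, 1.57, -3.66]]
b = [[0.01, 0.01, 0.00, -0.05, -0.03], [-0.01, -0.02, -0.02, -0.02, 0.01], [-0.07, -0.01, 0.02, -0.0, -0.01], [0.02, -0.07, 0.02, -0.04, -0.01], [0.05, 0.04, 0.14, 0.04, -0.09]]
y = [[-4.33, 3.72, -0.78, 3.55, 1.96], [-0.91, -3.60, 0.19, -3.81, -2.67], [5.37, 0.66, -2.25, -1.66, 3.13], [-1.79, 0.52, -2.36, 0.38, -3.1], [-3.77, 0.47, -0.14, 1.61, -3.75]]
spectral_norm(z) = 9.89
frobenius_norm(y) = 13.49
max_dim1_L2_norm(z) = 7.08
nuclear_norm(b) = 0.41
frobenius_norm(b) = 0.23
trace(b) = -0.12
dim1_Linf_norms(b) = [0.05, 0.02, 0.07, 0.07, 0.14]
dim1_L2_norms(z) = [7.08, 5.93, 6.91, 4.36, 5.54]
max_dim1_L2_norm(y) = 7.05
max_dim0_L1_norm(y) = 16.17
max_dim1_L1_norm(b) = 0.36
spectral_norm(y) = 9.84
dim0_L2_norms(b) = [0.09, 0.08, 0.14, 0.08, 0.1]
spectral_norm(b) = 0.19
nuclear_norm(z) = 23.99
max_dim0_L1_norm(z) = 16.31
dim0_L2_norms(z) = [8.19, 5.25, 3.4, 5.72, 6.63]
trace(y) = -13.55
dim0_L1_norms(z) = [16.31, 8.98, 5.92, 11.04, 14.56]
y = b + z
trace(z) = -13.43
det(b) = 0.00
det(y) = 93.40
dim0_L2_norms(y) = [8.11, 5.27, 3.36, 5.71, 6.67]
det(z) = 48.48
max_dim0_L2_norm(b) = 0.14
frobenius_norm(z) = 13.52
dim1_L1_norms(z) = [14.42, 11.16, 13.18, 8.29, 9.76]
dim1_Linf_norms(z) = [4.34, 3.79, 5.44, 3.09, 3.82]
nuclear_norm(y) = 24.03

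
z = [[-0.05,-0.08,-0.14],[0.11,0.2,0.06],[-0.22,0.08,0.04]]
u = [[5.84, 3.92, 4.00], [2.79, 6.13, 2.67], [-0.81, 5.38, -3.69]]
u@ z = [[-0.74, 0.64, -0.42],  [-0.05, 1.22, 0.08],  [1.44, 0.85, 0.29]]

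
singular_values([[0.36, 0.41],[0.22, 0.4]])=[0.71, 0.08]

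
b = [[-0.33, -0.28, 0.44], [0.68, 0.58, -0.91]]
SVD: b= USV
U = [[-0.44,0.9], [0.9,0.44]]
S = [1.42, 0.0]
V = [[0.53,0.45,-0.71], [-0.8,0.53,-0.26]]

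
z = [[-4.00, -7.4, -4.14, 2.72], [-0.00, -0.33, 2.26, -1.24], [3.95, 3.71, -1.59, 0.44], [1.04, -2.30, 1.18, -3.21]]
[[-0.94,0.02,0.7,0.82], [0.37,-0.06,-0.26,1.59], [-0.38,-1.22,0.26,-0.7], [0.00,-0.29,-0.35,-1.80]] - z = [[3.06, 7.42, 4.84, -1.90],[0.37, 0.27, -2.52, 2.83],[-4.33, -4.93, 1.85, -1.14],[-1.04, 2.01, -1.53, 1.41]]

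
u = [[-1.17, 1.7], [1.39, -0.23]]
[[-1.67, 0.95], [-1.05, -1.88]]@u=[[3.27, -3.06], [-1.38, -1.35]]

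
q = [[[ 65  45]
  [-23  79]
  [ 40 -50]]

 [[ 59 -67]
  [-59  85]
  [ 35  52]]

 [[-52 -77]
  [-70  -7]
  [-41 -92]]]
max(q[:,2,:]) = 52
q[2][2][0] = -41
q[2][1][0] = -70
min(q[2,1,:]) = -70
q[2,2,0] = -41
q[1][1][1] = 85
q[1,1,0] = -59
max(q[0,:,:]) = 79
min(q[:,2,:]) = -92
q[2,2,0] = -41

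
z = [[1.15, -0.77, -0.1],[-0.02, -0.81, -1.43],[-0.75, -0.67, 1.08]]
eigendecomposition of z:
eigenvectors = [[(0.11-0.53j), (0.11+0.53j), -0.29+0.00j], [-0.44+0.10j, (-0.44-0.1j), (-0.9+0j)], [0.71+0.00j, (0.71-0j), -0.34+0.00j]]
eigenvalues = [(1.39+0.46j), (1.39-0.46j), (-1.35+0j)]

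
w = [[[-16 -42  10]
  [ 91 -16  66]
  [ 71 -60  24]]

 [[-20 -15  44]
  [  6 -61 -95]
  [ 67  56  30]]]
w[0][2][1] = -60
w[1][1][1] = -61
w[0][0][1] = -42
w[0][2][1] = -60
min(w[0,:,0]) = -16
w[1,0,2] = 44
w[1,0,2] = 44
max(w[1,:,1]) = 56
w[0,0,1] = -42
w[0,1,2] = 66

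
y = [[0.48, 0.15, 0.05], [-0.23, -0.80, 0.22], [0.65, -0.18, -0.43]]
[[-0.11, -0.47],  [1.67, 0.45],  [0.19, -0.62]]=y@[[0.29, -0.91],[-1.95, -0.25],[0.81, 0.18]]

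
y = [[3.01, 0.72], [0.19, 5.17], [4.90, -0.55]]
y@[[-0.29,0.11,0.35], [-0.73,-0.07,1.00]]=[[-1.40, 0.28, 1.77],[-3.83, -0.34, 5.24],[-1.02, 0.58, 1.16]]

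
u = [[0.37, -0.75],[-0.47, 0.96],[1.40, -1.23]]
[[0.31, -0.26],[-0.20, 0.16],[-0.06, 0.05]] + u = [[0.68, -1.01], [-0.67, 1.12], [1.34, -1.18]]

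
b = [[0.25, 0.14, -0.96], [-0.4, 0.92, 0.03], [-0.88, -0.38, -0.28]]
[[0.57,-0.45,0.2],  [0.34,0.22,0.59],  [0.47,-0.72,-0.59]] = b@[[-0.41, 0.44, 0.33], [0.21, 0.41, 0.79], [-0.67, 0.64, -0.01]]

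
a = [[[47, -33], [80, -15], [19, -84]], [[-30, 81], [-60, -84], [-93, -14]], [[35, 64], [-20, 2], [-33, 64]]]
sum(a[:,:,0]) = -55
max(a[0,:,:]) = 80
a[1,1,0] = -60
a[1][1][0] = -60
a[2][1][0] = -20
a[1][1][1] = -84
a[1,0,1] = 81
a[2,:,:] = [[35, 64], [-20, 2], [-33, 64]]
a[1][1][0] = -60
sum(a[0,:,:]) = 14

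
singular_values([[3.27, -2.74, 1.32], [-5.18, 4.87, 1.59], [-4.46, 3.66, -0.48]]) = [10.1, 2.12, 0.15]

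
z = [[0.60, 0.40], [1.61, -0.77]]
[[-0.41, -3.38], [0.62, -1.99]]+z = [[0.19, -2.98], [2.23, -2.76]]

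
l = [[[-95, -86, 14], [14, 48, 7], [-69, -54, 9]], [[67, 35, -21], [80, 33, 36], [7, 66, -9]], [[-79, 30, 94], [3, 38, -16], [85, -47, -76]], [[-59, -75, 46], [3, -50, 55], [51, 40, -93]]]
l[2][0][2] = 94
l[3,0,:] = [-59, -75, 46]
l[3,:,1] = [-75, -50, 40]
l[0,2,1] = -54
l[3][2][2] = -93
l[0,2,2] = 9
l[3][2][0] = 51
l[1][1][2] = 36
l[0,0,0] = -95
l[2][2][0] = 85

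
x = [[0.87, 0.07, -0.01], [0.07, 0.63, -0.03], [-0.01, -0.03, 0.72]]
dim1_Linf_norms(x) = [0.87, 0.63, 0.72]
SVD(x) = [[-0.96, 0.16, -0.24], [-0.27, -0.19, 0.94], [0.1, 0.97, 0.23]] @ diag([0.8907409917315312, 0.7242773461643184, 0.6049816621041505]) @ [[-0.96, -0.27, 0.1], [0.16, -0.19, 0.97], [-0.24, 0.94, 0.23]]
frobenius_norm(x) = 1.30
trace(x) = 2.22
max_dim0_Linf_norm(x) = 0.87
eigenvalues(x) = [0.89, 0.6, 0.72]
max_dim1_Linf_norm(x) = 0.87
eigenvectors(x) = [[0.96, 0.24, 0.16], [0.27, -0.94, -0.19], [-0.10, -0.23, 0.97]]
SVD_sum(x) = [[0.82, 0.23, -0.09], [0.23, 0.06, -0.02], [-0.09, -0.02, 0.01]] + [[0.02,-0.02,0.11], [-0.02,0.03,-0.13], [0.11,-0.13,0.68]] + [[0.04, -0.14, -0.03],[-0.14, 0.54, 0.13],[-0.03, 0.13, 0.03]]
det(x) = 0.39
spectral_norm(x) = 0.89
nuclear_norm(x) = 2.22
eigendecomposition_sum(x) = [[0.82, 0.23, -0.09], [0.23, 0.06, -0.02], [-0.09, -0.02, 0.01]] + [[0.04, -0.14, -0.03], [-0.14, 0.54, 0.13], [-0.03, 0.13, 0.03]] + [[0.02, -0.02, 0.11], [-0.02, 0.03, -0.13], [0.11, -0.13, 0.68]]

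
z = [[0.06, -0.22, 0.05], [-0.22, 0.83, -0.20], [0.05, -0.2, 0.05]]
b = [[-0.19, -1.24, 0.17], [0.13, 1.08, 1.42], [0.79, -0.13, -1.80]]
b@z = [[0.27, -1.02, 0.25], [-0.16, 0.58, -0.14], [-0.01, 0.08, -0.02]]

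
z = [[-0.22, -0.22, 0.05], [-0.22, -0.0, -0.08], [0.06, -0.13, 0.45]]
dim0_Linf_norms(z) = [0.22, 0.22, 0.45]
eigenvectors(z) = [[0.85, 0.49, 0.14], [0.53, -0.79, -0.22], [0.02, -0.37, 0.97]]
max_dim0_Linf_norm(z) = 0.45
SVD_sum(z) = [[0.01, -0.03, 0.09],  [-0.01, 0.03, -0.1],  [0.06, -0.16, 0.44]] + [[-0.26, -0.15, -0.02],  [-0.17, -0.10, -0.01],  [0.01, 0.01, 0.0]] + [[0.02, -0.04, -0.02],[-0.04, 0.06, 0.03],[-0.01, 0.02, 0.01]]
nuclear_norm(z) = 0.94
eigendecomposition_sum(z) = [[-0.26, -0.16, 0.00], [-0.16, -0.10, 0.0], [-0.01, -0.0, 0.00]] + [[0.02, -0.04, -0.01], [-0.04, 0.06, 0.02], [-0.02, 0.03, 0.01]] + [[0.01, -0.02, 0.06], [-0.02, 0.04, -0.1], [0.09, -0.16, 0.44]]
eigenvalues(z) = [-0.36, 0.1, 0.49]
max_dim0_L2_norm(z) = 0.46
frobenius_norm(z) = 0.61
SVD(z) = [[0.19, -0.83, 0.52], [-0.21, -0.55, -0.81], [0.96, 0.05, -0.28]] @ diag([0.49112644434174285, 0.35554159479376496, 0.09739091353788203]) @ [[0.12,-0.34,0.93], [0.86,0.5,0.07], [0.49,-0.80,-0.36]]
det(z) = -0.02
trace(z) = 0.23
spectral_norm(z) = 0.49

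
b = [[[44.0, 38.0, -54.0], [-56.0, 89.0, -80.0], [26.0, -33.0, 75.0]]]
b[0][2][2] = 75.0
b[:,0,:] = [[44.0, 38.0, -54.0]]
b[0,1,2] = -80.0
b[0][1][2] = -80.0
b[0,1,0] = -56.0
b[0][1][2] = -80.0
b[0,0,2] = -54.0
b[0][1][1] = 89.0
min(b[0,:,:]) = -80.0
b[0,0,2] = -54.0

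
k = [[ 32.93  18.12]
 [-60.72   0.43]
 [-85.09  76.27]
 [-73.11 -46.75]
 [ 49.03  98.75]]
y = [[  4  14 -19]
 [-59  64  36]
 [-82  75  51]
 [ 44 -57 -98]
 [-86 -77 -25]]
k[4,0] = 49.03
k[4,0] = 49.03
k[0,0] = 32.93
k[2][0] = -85.09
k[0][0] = 32.93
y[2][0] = -82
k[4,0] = 49.03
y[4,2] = -25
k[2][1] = 76.27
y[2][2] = 51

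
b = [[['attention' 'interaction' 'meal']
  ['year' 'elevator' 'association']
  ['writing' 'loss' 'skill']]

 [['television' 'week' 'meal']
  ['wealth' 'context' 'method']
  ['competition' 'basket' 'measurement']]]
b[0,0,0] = 'attention'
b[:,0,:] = [['attention', 'interaction', 'meal'], ['television', 'week', 'meal']]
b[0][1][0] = 'year'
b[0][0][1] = 'interaction'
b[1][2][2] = 'measurement'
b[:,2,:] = [['writing', 'loss', 'skill'], ['competition', 'basket', 'measurement']]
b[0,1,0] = 'year'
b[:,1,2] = ['association', 'method']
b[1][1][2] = 'method'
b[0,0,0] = 'attention'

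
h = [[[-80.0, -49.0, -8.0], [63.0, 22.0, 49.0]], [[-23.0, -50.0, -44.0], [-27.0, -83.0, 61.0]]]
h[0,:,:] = [[-80.0, -49.0, -8.0], [63.0, 22.0, 49.0]]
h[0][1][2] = 49.0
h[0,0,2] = -8.0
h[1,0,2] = -44.0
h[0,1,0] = 63.0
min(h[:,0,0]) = -80.0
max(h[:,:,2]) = 61.0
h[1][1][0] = -27.0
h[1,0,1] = -50.0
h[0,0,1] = -49.0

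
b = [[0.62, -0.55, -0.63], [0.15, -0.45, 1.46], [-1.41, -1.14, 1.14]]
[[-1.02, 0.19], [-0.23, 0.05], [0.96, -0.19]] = b@ [[-1.03, 0.2], [0.55, -0.10], [0.12, -0.02]]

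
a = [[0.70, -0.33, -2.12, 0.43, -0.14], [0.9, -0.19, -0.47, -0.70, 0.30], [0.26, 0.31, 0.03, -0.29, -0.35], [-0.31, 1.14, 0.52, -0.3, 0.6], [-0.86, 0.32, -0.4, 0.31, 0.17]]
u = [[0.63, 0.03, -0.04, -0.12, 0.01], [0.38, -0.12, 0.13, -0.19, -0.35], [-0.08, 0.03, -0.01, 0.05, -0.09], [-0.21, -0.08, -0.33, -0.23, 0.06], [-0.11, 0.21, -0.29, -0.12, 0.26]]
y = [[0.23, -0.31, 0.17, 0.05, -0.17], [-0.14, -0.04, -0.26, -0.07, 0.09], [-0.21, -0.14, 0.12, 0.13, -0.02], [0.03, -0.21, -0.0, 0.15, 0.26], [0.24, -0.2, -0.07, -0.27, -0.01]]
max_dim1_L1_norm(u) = 1.17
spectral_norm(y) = 0.56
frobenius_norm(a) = 3.25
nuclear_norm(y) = 1.71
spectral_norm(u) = 0.86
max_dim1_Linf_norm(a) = 2.12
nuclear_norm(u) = 1.99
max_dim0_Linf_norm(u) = 0.63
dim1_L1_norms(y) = [0.93, 0.6, 0.62, 0.65, 0.79]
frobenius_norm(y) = 0.85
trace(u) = 0.53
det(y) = -0.00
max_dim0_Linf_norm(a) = 2.12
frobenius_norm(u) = 1.10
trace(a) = 0.41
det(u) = 0.00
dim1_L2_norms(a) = [2.3, 1.28, 0.61, 1.45, 1.06]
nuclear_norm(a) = 6.08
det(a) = -0.75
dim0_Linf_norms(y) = [0.24, 0.31, 0.26, 0.27, 0.26]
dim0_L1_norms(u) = [1.41, 0.47, 0.8, 0.71, 0.77]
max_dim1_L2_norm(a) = 2.3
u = a @ y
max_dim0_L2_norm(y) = 0.45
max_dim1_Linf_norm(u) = 0.63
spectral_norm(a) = 2.56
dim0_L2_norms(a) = [1.48, 1.28, 2.27, 0.97, 0.79]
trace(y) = 0.45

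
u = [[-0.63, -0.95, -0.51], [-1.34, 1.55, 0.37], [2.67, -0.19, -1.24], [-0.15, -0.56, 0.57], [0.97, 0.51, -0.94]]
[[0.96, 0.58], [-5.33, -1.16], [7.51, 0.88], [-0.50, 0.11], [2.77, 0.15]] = u @ [[1.92, 0.15], [-1.37, -0.55], [-1.71, -0.3]]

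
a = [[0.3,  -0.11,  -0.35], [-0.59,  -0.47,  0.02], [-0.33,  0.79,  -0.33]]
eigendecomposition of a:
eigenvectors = [[(-0.72+0j), (0.26+0.16j), (0.26-0.16j)], [(0.39+0j), -0.15+0.43j, -0.15-0.43j], [(0.57+0j), (0.84+0j), 0.84-0.00j]]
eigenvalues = [(0.64+0j), (-0.57+0.35j), (-0.57-0.35j)]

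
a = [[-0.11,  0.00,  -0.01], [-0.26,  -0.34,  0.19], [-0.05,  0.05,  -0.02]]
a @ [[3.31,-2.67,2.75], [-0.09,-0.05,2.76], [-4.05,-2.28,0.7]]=[[-0.32,  0.32,  -0.31], [-1.6,  0.28,  -1.52], [-0.09,  0.18,  -0.01]]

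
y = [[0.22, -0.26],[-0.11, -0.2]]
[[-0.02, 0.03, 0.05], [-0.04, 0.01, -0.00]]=y@[[0.09, 0.06, 0.15],[0.16, -0.07, -0.07]]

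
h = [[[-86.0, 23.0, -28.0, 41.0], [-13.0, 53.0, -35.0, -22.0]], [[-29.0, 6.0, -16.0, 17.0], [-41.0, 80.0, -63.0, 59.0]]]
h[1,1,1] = 80.0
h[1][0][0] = -29.0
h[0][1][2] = -35.0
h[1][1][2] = -63.0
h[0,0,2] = -28.0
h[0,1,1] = 53.0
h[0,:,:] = [[-86.0, 23.0, -28.0, 41.0], [-13.0, 53.0, -35.0, -22.0]]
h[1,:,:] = [[-29.0, 6.0, -16.0, 17.0], [-41.0, 80.0, -63.0, 59.0]]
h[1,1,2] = -63.0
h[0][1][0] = -13.0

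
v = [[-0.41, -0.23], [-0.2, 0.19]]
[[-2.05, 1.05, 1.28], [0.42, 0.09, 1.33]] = v @ [[2.38, -1.77, -4.44], [4.69, -1.39, 2.34]]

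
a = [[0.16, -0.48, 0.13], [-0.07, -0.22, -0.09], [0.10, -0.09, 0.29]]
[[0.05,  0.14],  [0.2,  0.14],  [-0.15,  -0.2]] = a@[[-0.84,0.47], [-0.49,-0.4], [-0.37,-0.96]]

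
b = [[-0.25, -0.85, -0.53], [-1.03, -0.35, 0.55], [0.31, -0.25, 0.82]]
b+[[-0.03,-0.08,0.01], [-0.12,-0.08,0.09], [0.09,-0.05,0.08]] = [[-0.28, -0.93, -0.52], [-1.15, -0.43, 0.64], [0.4, -0.3, 0.9]]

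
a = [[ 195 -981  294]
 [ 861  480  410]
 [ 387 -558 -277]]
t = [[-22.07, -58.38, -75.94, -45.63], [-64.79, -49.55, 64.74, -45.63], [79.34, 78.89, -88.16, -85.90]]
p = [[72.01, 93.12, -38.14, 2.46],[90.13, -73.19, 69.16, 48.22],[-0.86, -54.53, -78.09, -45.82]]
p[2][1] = -54.53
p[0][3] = 2.46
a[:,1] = [-981, 480, -558]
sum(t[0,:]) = -202.01999999999998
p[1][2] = 69.16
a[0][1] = -981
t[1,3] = -45.63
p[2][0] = -0.86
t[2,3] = -85.9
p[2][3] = -45.82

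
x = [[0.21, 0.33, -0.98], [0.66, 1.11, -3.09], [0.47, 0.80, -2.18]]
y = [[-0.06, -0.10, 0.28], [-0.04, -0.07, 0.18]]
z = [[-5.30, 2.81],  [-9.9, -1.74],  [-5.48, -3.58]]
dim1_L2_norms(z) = [6.0, 10.05, 6.55]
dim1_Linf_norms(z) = [5.3, 9.9, 5.48]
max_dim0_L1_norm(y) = 0.46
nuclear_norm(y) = 0.37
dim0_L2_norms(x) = [0.84, 1.41, 3.91]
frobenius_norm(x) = 4.24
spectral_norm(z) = 12.64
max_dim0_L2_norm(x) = 3.91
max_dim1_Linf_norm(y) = 0.28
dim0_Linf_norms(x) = [0.66, 1.11, 3.09]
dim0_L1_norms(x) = [1.34, 2.24, 6.25]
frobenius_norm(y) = 0.36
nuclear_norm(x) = 4.26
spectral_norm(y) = 0.36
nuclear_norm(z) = 17.13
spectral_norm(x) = 4.24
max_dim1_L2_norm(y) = 0.3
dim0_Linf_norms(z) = [9.9, 3.58]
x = z @ y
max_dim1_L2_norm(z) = 10.05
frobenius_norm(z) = 13.41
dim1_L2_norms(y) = [0.3, 0.2]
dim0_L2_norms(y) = [0.07, 0.12, 0.33]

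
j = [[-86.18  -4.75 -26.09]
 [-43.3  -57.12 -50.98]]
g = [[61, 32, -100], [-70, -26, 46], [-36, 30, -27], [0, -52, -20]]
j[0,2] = -26.09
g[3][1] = -52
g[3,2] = -20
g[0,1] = 32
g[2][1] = 30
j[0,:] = [-86.18, -4.75, -26.09]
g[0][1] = 32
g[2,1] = 30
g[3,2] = -20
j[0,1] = -4.75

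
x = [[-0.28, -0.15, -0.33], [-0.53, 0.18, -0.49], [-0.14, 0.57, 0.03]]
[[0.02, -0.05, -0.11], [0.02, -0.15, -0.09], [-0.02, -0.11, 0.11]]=x @ [[0.35, 0.19, -0.08],  [0.08, -0.15, 0.16],  [-0.39, 0.05, 0.32]]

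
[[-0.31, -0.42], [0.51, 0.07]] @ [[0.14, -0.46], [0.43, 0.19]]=[[-0.22,0.06], [0.1,-0.22]]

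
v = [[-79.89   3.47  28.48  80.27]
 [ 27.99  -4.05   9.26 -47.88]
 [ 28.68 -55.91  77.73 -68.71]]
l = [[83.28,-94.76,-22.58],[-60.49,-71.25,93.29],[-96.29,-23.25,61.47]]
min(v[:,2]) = 9.26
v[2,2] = 77.73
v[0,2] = 28.48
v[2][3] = -68.71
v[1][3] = -47.88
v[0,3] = 80.27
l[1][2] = 93.29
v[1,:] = [27.99, -4.05, 9.26, -47.88]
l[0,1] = -94.76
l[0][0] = 83.28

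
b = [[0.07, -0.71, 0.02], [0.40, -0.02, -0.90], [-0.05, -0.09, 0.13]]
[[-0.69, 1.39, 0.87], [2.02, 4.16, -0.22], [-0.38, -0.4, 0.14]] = b @ [[0.07, -1.44, 1.18], [0.92, -2.24, -1.08], [-2.23, -5.21, 0.79]]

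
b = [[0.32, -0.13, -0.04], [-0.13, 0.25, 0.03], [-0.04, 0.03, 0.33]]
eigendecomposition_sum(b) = [[0.06, 0.07, 0.00], [0.07, 0.09, 0.0], [0.00, 0.0, 0.0]] + [[0.23, -0.18, -0.13], [-0.18, 0.14, 0.1], [-0.13, 0.1, 0.07]] + [[0.03, -0.02, 0.09], [-0.02, 0.02, -0.07], [0.09, -0.07, 0.26]]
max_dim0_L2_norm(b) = 0.35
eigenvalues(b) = [0.15, 0.44, 0.31]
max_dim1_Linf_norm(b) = 0.33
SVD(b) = [[-0.73,-0.32,-0.61],[0.55,0.25,-0.79],[0.41,-0.91,-0.00]] @ diag([0.4419569098055262, 0.30767379756879254, 0.15036929262568152]) @ [[-0.73,0.55,0.41], [-0.32,0.25,-0.91], [-0.61,-0.79,-0.00]]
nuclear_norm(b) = 0.90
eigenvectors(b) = [[0.61, 0.73, 0.32],  [0.79, -0.55, -0.25],  [0.00, -0.41, 0.91]]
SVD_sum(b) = [[0.23,-0.18,-0.13], [-0.18,0.14,0.10], [-0.13,0.10,0.07]] + [[0.03,-0.02,0.09],  [-0.02,0.02,-0.07],  [0.09,-0.07,0.26]] + [[0.06, 0.07, 0.00], [0.07, 0.09, 0.00], [0.0, 0.0, 0.0]]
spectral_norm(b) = 0.44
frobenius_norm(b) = 0.56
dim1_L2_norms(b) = [0.35, 0.28, 0.33]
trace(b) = 0.90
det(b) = 0.02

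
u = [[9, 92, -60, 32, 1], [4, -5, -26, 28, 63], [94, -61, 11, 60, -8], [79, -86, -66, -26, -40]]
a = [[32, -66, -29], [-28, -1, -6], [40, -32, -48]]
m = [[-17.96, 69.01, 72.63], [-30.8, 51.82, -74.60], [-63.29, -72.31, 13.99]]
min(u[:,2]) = -66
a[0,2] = -29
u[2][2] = 11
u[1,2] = -26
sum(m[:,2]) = 12.020000000000001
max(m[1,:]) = 51.82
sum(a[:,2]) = -83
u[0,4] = 1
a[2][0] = 40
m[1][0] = -30.8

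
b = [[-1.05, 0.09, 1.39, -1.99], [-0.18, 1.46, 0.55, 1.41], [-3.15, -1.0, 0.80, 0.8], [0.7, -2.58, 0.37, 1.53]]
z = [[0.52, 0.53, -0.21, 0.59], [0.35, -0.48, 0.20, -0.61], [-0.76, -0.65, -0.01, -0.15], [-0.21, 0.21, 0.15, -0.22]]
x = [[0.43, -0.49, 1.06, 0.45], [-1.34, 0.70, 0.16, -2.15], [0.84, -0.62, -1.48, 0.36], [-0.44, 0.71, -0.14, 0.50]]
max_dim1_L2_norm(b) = 3.49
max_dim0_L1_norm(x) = 3.46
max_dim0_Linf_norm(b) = 3.15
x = z @ b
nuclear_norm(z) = 2.70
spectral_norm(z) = 1.41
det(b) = 38.50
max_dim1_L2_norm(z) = 1.01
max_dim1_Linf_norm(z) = 0.76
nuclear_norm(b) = 10.86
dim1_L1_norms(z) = [1.85, 1.64, 1.57, 0.79]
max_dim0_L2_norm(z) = 1.01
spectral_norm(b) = 3.67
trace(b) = 2.74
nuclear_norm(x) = 5.87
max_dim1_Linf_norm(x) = 2.15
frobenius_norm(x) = 3.61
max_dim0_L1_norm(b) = 5.73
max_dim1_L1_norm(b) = 5.75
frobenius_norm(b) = 5.77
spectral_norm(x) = 2.92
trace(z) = -0.19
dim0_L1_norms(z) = [1.84, 1.87, 0.57, 1.57]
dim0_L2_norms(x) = [1.7, 1.27, 1.83, 2.28]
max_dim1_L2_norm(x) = 2.63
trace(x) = 0.15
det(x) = 0.05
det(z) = 0.00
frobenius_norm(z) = 1.70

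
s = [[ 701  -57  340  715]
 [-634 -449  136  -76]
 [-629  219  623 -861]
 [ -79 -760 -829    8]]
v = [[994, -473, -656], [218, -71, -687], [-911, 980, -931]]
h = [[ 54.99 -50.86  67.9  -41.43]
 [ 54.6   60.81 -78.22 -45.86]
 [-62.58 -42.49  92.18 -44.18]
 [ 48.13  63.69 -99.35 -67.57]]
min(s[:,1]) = -760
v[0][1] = -473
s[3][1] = -760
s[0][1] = -57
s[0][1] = -57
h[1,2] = -78.22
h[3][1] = 63.69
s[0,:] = [701, -57, 340, 715]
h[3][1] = 63.69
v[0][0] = 994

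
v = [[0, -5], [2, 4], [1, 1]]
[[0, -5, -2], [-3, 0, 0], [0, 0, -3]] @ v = [[-12, -22], [0, 15], [-3, -3]]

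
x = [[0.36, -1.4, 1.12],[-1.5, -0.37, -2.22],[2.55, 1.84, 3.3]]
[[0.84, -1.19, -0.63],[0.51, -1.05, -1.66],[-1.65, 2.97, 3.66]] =x @[[-0.29,-0.61,1.30], [-0.62,1.24,0.60], [0.07,0.68,-0.23]]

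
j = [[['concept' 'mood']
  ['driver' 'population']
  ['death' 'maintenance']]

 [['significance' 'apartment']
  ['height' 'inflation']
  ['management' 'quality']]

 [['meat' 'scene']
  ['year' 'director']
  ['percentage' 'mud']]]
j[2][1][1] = 'director'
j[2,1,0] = 'year'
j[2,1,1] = 'director'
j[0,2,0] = 'death'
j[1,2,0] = 'management'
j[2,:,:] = [['meat', 'scene'], ['year', 'director'], ['percentage', 'mud']]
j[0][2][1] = 'maintenance'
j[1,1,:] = ['height', 'inflation']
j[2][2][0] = 'percentage'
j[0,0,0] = 'concept'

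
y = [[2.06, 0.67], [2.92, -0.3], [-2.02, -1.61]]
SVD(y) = [[-0.51, 0.09], [-0.65, -0.69], [0.56, -0.72]] @ diag([4.220375708199467, 1.4730339037645557]) @ [[-0.97, -0.25], [-0.25, 0.97]]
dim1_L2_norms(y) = [2.17, 2.94, 2.58]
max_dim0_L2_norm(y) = 4.1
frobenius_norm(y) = 4.47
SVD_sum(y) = [[2.09,0.54], [2.67,0.68], [-2.28,-0.58]] + [[-0.03,0.13], [0.25,-0.98], [0.26,-1.03]]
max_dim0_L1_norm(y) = 7.0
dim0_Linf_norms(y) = [2.92, 1.61]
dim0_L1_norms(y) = [7.0, 2.58]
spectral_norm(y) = 4.22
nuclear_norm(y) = 5.69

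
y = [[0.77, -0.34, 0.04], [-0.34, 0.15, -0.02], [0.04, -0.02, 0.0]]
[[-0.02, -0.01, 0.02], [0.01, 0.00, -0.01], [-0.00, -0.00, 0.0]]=y @ [[0.02, -0.02, -0.01], [0.08, -0.03, -0.05], [-0.14, -0.10, 0.19]]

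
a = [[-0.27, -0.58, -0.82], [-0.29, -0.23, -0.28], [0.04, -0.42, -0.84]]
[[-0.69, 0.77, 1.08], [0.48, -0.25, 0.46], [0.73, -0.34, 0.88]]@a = [[0.01,-0.23,-0.56], [-0.04,-0.41,-0.71], [-0.06,-0.71,-1.24]]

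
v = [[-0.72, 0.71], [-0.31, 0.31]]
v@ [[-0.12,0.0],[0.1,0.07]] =[[0.16, 0.05], [0.07, 0.02]]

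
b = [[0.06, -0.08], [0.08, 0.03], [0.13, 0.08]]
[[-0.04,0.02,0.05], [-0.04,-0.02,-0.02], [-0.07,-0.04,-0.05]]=b @ [[-0.57, -0.12, -0.01],[0.08, -0.30, -0.6]]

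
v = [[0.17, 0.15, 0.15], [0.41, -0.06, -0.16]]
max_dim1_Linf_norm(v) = 0.41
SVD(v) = [[0.27, 0.96], [0.96, -0.27]] @ diag([0.4554007379760469, 0.25260674545797823]) @ [[0.97, -0.04, -0.25], [0.22, 0.64, 0.74]]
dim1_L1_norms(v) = [0.47, 0.63]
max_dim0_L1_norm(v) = 0.58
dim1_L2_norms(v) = [0.27, 0.44]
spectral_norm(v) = 0.46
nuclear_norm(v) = 0.71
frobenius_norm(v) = 0.52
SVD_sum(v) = [[0.12, -0.00, -0.03], [0.42, -0.02, -0.11]] + [[0.05,0.15,0.18], [-0.01,-0.04,-0.05]]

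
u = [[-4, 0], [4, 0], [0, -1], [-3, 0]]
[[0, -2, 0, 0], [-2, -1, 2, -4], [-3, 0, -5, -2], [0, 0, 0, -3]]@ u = [[-8, 0], [16, -2], [18, 5], [9, 0]]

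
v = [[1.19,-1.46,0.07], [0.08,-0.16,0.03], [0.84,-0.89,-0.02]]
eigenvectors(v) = [[0.83, -0.42, -0.57], [0.06, -0.38, -0.48], [0.56, -0.83, 0.67]]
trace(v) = 1.01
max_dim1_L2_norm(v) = 1.88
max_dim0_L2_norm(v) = 1.72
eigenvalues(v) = [1.12, -0.01, -0.11]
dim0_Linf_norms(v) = [1.19, 1.46, 0.07]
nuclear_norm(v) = 2.36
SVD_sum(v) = [[1.22, -1.44, 0.04], [0.11, -0.13, 0.0], [0.79, -0.93, 0.03]] + [[-0.03, -0.02, 0.03], [-0.03, -0.03, 0.03], [0.05, 0.04, -0.05]] + [[0.0, 0.00, 0.00], [-0.0, -0.0, -0.0], [-0.00, -0.00, -0.0]]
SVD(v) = [[-0.84, -0.45, -0.32], [-0.08, -0.47, 0.88], [-0.54, 0.76, 0.36]] @ diag([2.2522267569491934, 0.10517094174425064, 0.0037024714377446085]) @ [[-0.65, 0.76, -0.02], [0.63, 0.52, -0.58], [-0.43, -0.39, -0.82]]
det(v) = 0.00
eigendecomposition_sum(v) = [[1.21, -1.40, 0.04], [0.09, -0.11, 0.0], [0.81, -0.94, 0.03]] + [[0.0, -0.01, -0.0],  [0.00, -0.00, -0.00],  [0.0, -0.01, -0.00]] + [[-0.02, -0.06, 0.03], [-0.02, -0.05, 0.03], [0.02, 0.06, -0.04]]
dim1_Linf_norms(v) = [1.46, 0.16, 0.89]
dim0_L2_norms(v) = [1.46, 1.72, 0.08]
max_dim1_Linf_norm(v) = 1.46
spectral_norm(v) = 2.25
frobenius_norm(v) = 2.25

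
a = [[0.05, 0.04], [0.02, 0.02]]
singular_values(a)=[0.07, 0.0]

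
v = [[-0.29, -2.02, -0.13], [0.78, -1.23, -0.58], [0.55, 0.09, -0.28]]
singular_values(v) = [2.41, 1.1, 0.0]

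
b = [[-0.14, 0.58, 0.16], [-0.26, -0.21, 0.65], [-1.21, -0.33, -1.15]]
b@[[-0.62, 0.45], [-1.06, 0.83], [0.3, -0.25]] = [[-0.48, 0.38], [0.58, -0.45], [0.76, -0.53]]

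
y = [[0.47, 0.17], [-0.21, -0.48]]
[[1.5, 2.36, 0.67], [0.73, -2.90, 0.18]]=y@[[4.44, 3.37, 1.84], [-3.47, 4.57, -1.17]]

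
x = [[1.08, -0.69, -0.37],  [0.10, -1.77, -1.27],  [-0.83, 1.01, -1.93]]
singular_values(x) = [2.4, 2.34, 0.84]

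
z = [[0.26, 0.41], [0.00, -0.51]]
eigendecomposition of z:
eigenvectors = [[1.00, -0.47], [0.0, 0.88]]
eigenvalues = [0.26, -0.51]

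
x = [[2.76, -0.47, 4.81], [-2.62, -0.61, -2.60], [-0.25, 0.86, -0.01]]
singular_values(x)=[6.61, 1.25, 0.68]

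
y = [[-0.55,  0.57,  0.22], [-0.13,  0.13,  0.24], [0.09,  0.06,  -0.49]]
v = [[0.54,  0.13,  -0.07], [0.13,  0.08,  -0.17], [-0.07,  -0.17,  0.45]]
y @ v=[[-0.24, -0.06, 0.04], [-0.07, -0.05, 0.1], [0.09, 0.10, -0.24]]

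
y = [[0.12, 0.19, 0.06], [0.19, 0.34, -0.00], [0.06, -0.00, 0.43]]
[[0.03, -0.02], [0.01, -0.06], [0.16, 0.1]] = y@[[-0.28, -0.28], [0.18, -0.01], [0.42, 0.27]]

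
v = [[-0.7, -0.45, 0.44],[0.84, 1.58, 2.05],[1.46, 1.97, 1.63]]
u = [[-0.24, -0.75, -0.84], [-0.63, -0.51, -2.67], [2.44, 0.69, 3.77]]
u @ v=[[-1.69, -2.73, -3.01],[-3.89, -5.78, -5.67],[4.38, 7.42, 8.63]]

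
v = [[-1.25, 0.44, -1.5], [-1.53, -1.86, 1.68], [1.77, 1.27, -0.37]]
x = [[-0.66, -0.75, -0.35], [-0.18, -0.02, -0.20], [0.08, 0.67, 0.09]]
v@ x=[[0.63,-0.08,0.21], [1.48,2.31,1.06], [-1.43,-1.60,-0.91]]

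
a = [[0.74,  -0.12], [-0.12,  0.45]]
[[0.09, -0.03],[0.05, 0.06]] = a @ [[0.14, -0.02],[0.15, 0.12]]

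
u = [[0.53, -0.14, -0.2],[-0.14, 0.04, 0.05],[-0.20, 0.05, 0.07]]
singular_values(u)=[0.64, 0.01, 0.0]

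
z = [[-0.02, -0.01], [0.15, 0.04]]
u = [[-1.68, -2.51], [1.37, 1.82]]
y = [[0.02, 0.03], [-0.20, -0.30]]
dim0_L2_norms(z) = [0.15, 0.04]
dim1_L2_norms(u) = [3.02, 2.28]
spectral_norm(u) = 3.78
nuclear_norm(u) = 3.88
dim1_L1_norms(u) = [4.19, 3.19]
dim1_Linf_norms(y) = [0.03, 0.3]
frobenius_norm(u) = 3.78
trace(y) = -0.28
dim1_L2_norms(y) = [0.04, 0.36]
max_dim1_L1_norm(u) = 4.19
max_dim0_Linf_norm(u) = 2.51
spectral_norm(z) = 0.16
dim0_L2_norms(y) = [0.2, 0.3]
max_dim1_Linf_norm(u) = 2.51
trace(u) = 0.14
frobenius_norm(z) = 0.16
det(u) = 0.38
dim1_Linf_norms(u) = [2.51, 1.82]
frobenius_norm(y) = 0.36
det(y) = -0.00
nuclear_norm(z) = 0.16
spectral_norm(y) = 0.36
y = z @ u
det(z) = 0.00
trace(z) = 0.02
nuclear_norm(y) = 0.36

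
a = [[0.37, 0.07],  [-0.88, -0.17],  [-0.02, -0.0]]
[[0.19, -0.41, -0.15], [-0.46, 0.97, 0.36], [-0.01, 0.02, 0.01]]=a @ [[0.40, -0.9, -0.45], [0.62, -1.05, 0.21]]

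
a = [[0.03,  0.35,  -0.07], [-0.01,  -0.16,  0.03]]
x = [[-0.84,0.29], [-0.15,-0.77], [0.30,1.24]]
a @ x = [[-0.1, -0.35], [0.04, 0.16]]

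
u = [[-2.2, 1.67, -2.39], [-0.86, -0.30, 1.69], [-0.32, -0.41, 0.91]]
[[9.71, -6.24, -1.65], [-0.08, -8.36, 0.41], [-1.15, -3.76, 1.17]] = u@[[-1.49, 5.31, -1.37], [3.62, 0.07, -4.61], [-0.16, -2.23, -1.27]]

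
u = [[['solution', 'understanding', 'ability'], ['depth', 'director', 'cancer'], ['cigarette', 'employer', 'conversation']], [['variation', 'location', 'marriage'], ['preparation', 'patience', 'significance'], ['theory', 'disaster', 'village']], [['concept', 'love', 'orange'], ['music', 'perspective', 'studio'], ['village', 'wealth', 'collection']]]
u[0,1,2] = 'cancer'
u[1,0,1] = 'location'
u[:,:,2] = [['ability', 'cancer', 'conversation'], ['marriage', 'significance', 'village'], ['orange', 'studio', 'collection']]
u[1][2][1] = 'disaster'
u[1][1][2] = 'significance'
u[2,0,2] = 'orange'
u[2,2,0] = 'village'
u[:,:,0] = [['solution', 'depth', 'cigarette'], ['variation', 'preparation', 'theory'], ['concept', 'music', 'village']]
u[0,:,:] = [['solution', 'understanding', 'ability'], ['depth', 'director', 'cancer'], ['cigarette', 'employer', 'conversation']]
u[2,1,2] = 'studio'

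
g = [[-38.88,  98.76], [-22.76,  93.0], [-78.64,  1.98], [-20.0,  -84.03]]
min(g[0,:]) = -38.88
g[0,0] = -38.88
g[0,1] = 98.76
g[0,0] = -38.88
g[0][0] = -38.88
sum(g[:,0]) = -160.28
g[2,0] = -78.64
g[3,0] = -20.0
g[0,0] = -38.88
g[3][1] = -84.03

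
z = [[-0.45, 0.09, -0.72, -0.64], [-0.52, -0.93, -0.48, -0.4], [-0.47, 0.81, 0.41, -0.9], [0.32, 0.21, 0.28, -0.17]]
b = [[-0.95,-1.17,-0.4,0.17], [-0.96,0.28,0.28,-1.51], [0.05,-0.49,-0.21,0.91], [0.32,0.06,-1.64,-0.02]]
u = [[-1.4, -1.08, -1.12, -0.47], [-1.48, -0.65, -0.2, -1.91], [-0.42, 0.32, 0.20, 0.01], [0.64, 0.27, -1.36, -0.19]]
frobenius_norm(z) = 2.18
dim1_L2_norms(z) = [1.07, 1.24, 1.36, 0.5]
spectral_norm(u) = 3.07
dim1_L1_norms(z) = [1.9, 2.33, 2.59, 0.98]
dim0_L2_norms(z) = [0.89, 1.25, 1.0, 1.19]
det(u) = -2.51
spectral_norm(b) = 2.14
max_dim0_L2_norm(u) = 2.18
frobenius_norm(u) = 3.69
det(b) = -0.63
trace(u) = -2.04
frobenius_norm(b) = 3.12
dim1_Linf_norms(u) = [1.4, 1.91, 0.42, 1.36]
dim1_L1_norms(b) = [2.69, 3.03, 1.66, 2.04]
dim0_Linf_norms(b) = [0.96, 1.17, 1.64, 1.51]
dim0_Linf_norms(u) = [1.48, 1.08, 1.36, 1.91]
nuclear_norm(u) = 6.27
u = b + z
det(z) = -0.35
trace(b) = -0.90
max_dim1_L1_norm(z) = 2.59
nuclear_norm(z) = 3.80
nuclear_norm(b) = 5.46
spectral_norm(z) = 1.49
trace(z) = -1.14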